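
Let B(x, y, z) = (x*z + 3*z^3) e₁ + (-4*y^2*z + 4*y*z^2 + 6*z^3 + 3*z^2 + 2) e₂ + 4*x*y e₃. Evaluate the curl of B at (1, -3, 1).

(40, 22, 0)

(∇×B)₁ = ∂B₃/∂y − ∂B₂/∂z = 4*x + 4*y^2 - 8*y*z - 18*z^2 - 6*z
(∇×B)₂ = ∂B₁/∂z − ∂B₃/∂x = x - 4*y + 9*z^2
(∇×B)₃ = ∂B₂/∂x − ∂B₁/∂y = 0
∇×B = (4*x + 4*y^2 - 8*y*z - 18*z^2 - 6*z, x - 4*y + 9*z^2, 0)
At (1, -3, 1): (40, 22, 0).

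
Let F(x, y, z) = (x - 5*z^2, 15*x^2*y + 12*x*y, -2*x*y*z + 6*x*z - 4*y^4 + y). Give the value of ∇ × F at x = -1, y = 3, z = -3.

(-437, 30, -54)

(∇×F)₁ = ∂F₃/∂y − ∂F₂/∂z = -2*x*z - 16*y^3 + 1
(∇×F)₂ = ∂F₁/∂z − ∂F₃/∂x = 2*y*z - 16*z
(∇×F)₃ = ∂F₂/∂x − ∂F₁/∂y = 30*x*y + 12*y
∇×F = (-2*x*z - 16*y^3 + 1, 2*y*z - 16*z, 30*x*y + 12*y)
At (-1, 3, -3): (-437, 30, -54).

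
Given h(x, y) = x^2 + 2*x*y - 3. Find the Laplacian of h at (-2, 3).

2

∂²h/∂x² = 2
∂²h/∂y² = 0
∇²h = 2
At (-2, 3): 2.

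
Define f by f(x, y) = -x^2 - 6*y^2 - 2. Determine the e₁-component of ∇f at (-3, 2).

6

(∇f)_1 = ∂f/∂x = -2*x
At (-3, 2): 6.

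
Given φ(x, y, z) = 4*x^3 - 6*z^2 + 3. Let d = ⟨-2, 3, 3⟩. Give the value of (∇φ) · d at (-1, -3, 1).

∂φ/∂x = 12*x^2
∂φ/∂y = 0
∂φ/∂z = -12*z
∇φ at (-1, -3, 1) = (12, 0, -12)
∇φ · d = (12)(-2) + (0)(3) + (-12)(3) = -60

-60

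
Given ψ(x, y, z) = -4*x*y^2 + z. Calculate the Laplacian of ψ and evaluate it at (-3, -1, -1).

∂²ψ/∂x² = 0
∂²ψ/∂y² = -8*x
∂²ψ/∂z² = 0
∇²ψ = -8*x
At (-3, -1, -1): 24.

24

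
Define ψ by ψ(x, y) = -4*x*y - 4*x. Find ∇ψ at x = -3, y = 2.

∂ψ/∂x = -4*y - 4
∂ψ/∂y = -4*x
∇ψ = (-4*y - 4, -4*x)
At (-3, 2): (-12, 12).

(-12, 12)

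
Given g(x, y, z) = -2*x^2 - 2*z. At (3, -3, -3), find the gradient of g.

∂g/∂x = -4*x
∂g/∂y = 0
∂g/∂z = -2
∇g = (-4*x, 0, -2)
At (3, -3, -3): (-12, 0, -2).

(-12, 0, -2)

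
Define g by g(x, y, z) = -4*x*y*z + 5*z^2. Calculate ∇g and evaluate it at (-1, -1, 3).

(12, 12, 26)

∂g/∂x = -4*y*z
∂g/∂y = -4*x*z
∂g/∂z = -4*x*y + 10*z
∇g = (-4*y*z, -4*x*z, -4*x*y + 10*z)
At (-1, -1, 3): (12, 12, 26).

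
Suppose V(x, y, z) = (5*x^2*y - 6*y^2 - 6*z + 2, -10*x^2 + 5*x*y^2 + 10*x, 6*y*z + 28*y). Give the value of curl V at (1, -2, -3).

(∇×V)₁ = ∂V₃/∂y − ∂V₂/∂z = 6*z + 28
(∇×V)₂ = ∂V₁/∂z − ∂V₃/∂x = -6
(∇×V)₃ = ∂V₂/∂x − ∂V₁/∂y = -5*x^2 - 20*x + 5*y^2 + 12*y + 10
∇×V = (6*z + 28, -6, -5*x^2 - 20*x + 5*y^2 + 12*y + 10)
At (1, -2, -3): (10, -6, -19).

(10, -6, -19)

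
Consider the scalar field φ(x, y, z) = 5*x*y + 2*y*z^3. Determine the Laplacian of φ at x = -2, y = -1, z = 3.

-36

∂²φ/∂x² = 0
∂²φ/∂y² = 0
∂²φ/∂z² = 12*y*z
∇²φ = 12*y*z
At (-2, -1, 3): -36.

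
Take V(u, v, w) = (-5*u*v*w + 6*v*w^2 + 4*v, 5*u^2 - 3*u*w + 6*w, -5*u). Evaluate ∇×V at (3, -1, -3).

(3, 56, -64)

(∇×V)₁ = ∂V₃/∂v − ∂V₂/∂w = 3*u - 6
(∇×V)₂ = ∂V₁/∂w − ∂V₃/∂u = -5*u*v + 12*v*w + 5
(∇×V)₃ = ∂V₂/∂u − ∂V₁/∂v = 5*u*w + 10*u - 6*w^2 - 3*w - 4
∇×V = (3*u - 6, -5*u*v + 12*v*w + 5, 5*u*w + 10*u - 6*w^2 - 3*w - 4)
At (3, -1, -3): (3, 56, -64).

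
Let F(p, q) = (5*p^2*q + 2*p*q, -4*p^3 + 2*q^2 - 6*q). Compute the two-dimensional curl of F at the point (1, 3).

-19

∂F₂/∂p = -12*p^2
∂F₁/∂q = 5*p^2 + 2*p
Scalar curl = -17*p^2 - 2*p
At (1, 3): -19.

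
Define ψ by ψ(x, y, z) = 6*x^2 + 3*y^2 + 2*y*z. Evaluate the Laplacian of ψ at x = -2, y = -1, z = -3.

∂²ψ/∂x² = 12
∂²ψ/∂y² = 6
∂²ψ/∂z² = 0
∇²ψ = 18
At (-2, -1, -3): 18.

18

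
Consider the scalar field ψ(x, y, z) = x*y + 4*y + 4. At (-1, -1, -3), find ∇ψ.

(-1, 3, 0)

∂ψ/∂x = y
∂ψ/∂y = x + 4
∂ψ/∂z = 0
∇ψ = (y, x + 4, 0)
At (-1, -1, -3): (-1, 3, 0).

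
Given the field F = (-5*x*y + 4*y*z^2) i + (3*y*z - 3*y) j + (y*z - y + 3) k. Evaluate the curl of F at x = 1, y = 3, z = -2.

(-12, -48, -11)

(∇×F)₁ = ∂F₃/∂y − ∂F₂/∂z = -3*y + z - 1
(∇×F)₂ = ∂F₁/∂z − ∂F₃/∂x = 8*y*z
(∇×F)₃ = ∂F₂/∂x − ∂F₁/∂y = 5*x - 4*z^2
∇×F = (-3*y + z - 1, 8*y*z, 5*x - 4*z^2)
At (1, 3, -2): (-12, -48, -11).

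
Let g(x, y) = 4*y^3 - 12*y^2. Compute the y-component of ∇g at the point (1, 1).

(∇g)_2 = ∂g/∂y = 12*y^2 - 24*y
At (1, 1): -12.

-12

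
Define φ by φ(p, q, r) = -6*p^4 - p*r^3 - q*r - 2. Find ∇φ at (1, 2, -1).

∂φ/∂p = -24*p^3 - r^3
∂φ/∂q = -r
∂φ/∂r = -3*p*r^2 - q
∇φ = (-24*p^3 - r^3, -r, -3*p*r^2 - q)
At (1, 2, -1): (-23, 1, -5).

(-23, 1, -5)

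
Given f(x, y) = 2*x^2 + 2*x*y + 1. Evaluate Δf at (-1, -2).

∂²f/∂x² = 4
∂²f/∂y² = 0
∇²f = 4
At (-1, -2): 4.

4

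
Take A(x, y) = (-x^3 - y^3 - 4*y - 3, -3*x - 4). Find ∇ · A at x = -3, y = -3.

-27

∂A₁/∂x = -3*x^2
∂A₂/∂y = 0
∇·A = -3*x^2
At (-3, -3): -27.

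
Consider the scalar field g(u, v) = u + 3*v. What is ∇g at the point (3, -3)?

(1, 3)

∂g/∂u = 1
∂g/∂v = 3
∇g = (1, 3)
At (3, -3): (1, 3).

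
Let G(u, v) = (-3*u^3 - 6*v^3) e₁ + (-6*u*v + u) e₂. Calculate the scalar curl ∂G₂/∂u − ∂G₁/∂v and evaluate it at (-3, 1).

∂G₂/∂u = -6*v + 1
∂G₁/∂v = -18*v^2
Scalar curl = 18*v^2 - 6*v + 1
At (-3, 1): 13.

13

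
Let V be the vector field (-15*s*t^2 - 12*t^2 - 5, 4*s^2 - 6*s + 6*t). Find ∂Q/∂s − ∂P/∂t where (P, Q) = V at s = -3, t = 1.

∂V₂/∂s = 8*s - 6
∂V₁/∂t = -30*s*t - 24*t
Scalar curl = 30*s*t + 8*s + 24*t - 6
At (-3, 1): -96.

-96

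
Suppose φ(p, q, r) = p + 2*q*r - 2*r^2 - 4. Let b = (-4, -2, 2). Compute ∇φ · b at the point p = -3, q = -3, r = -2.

∂φ/∂p = 1
∂φ/∂q = 2*r
∂φ/∂r = 2*q - 4*r
∇φ at (-3, -3, -2) = (1, -4, 2)
∇φ · b = (1)(-4) + (-4)(-2) + (2)(2) = 8

8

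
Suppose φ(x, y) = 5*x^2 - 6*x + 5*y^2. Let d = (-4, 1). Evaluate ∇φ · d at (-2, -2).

84

∂φ/∂x = 10*x - 6
∂φ/∂y = 10*y
∇φ at (-2, -2) = (-26, -20)
∇φ · d = (-26)(-4) + (-20)(1) = 84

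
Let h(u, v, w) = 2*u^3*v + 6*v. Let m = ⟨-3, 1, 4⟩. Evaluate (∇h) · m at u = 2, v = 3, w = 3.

-194

∂h/∂u = 6*u^2*v
∂h/∂v = 2*u^3 + 6
∂h/∂w = 0
∇h at (2, 3, 3) = (72, 22, 0)
∇h · m = (72)(-3) + (22)(1) + (0)(4) = -194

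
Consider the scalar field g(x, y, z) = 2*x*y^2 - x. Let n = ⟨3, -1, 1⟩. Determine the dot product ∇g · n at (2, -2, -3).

37

∂g/∂x = 2*y^2 - 1
∂g/∂y = 4*x*y
∂g/∂z = 0
∇g at (2, -2, -3) = (7, -16, 0)
∇g · n = (7)(3) + (-16)(-1) + (0)(1) = 37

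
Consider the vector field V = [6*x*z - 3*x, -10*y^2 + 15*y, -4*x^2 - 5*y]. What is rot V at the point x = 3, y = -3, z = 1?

(∇×V)₁ = ∂V₃/∂y − ∂V₂/∂z = -5
(∇×V)₂ = ∂V₁/∂z − ∂V₃/∂x = 14*x
(∇×V)₃ = ∂V₂/∂x − ∂V₁/∂y = 0
∇×V = (-5, 14*x, 0)
At (3, -3, 1): (-5, 42, 0).

(-5, 42, 0)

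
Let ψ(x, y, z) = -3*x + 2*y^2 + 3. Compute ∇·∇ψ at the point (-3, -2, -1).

∂²ψ/∂x² = 0
∂²ψ/∂y² = 4
∂²ψ/∂z² = 0
∇²ψ = 4
At (-3, -2, -1): 4.

4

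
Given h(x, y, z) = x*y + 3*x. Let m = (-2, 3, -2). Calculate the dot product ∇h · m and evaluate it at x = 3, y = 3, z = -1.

∂h/∂x = y + 3
∂h/∂y = x
∂h/∂z = 0
∇h at (3, 3, -1) = (6, 3, 0)
∇h · m = (6)(-2) + (3)(3) + (0)(-2) = -3

-3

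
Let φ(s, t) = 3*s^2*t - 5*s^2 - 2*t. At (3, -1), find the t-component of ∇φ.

25

(∇φ)_2 = ∂φ/∂t = 3*s^2 - 2
At (3, -1): 25.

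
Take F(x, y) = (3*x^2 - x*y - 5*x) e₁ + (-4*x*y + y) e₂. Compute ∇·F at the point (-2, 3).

-11

∂F₁/∂x = 6*x - y - 5
∂F₂/∂y = -4*x + 1
∇·F = 2*x - y - 4
At (-2, 3): -11.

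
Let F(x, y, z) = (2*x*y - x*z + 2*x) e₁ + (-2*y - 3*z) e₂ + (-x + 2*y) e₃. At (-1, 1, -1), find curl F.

(∇×F)₁ = ∂F₃/∂y − ∂F₂/∂z = 5
(∇×F)₂ = ∂F₁/∂z − ∂F₃/∂x = -x + 1
(∇×F)₃ = ∂F₂/∂x − ∂F₁/∂y = -2*x
∇×F = (5, -x + 1, -2*x)
At (-1, 1, -1): (5, 2, 2).

(5, 2, 2)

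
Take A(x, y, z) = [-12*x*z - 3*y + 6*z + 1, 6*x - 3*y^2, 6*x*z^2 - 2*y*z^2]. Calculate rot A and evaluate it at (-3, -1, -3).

(-18, -12, 9)

(∇×A)₁ = ∂A₃/∂y − ∂A₂/∂z = -2*z^2
(∇×A)₂ = ∂A₁/∂z − ∂A₃/∂x = -12*x - 6*z^2 + 6
(∇×A)₃ = ∂A₂/∂x − ∂A₁/∂y = 9
∇×A = (-2*z^2, -12*x - 6*z^2 + 6, 9)
At (-3, -1, -3): (-18, -12, 9).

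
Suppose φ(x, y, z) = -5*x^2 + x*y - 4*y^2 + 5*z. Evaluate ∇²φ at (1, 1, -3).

∂²φ/∂x² = -10
∂²φ/∂y² = -8
∂²φ/∂z² = 0
∇²φ = -18
At (1, 1, -3): -18.

-18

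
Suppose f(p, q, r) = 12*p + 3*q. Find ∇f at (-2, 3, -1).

(12, 3, 0)

∂f/∂p = 12
∂f/∂q = 3
∂f/∂r = 0
∇f = (12, 3, 0)
At (-2, 3, -1): (12, 3, 0).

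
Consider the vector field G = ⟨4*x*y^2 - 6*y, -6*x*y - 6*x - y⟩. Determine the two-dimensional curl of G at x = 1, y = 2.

-28

∂G₂/∂x = -6*y - 6
∂G₁/∂y = 8*x*y - 6
Scalar curl = -8*x*y - 6*y
At (1, 2): -28.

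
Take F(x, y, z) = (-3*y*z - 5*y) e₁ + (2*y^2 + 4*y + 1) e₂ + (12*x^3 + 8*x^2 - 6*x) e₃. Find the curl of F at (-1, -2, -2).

(∇×F)₁ = ∂F₃/∂y − ∂F₂/∂z = 0
(∇×F)₂ = ∂F₁/∂z − ∂F₃/∂x = -36*x^2 - 16*x - 3*y + 6
(∇×F)₃ = ∂F₂/∂x − ∂F₁/∂y = 3*z + 5
∇×F = (0, -36*x^2 - 16*x - 3*y + 6, 3*z + 5)
At (-1, -2, -2): (0, -8, -1).

(0, -8, -1)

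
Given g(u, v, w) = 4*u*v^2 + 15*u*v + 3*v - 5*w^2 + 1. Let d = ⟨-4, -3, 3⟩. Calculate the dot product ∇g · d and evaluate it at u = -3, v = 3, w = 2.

-42

∂g/∂u = 4*v^2 + 15*v
∂g/∂v = 8*u*v + 15*u + 3
∂g/∂w = -10*w
∇g at (-3, 3, 2) = (81, -114, -20)
∇g · d = (81)(-4) + (-114)(-3) + (-20)(3) = -42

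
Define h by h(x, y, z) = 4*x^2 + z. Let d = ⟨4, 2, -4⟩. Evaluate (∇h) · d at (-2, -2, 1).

∂h/∂x = 8*x
∂h/∂y = 0
∂h/∂z = 1
∇h at (-2, -2, 1) = (-16, 0, 1)
∇h · d = (-16)(4) + (0)(2) + (1)(-4) = -68

-68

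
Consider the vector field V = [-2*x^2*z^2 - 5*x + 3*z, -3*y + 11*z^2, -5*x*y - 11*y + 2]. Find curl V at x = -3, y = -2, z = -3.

(70, 101, 0)

(∇×V)₁ = ∂V₃/∂y − ∂V₂/∂z = -5*x - 22*z - 11
(∇×V)₂ = ∂V₁/∂z − ∂V₃/∂x = -4*x^2*z + 5*y + 3
(∇×V)₃ = ∂V₂/∂x − ∂V₁/∂y = 0
∇×V = (-5*x - 22*z - 11, -4*x^2*z + 5*y + 3, 0)
At (-3, -2, -3): (70, 101, 0).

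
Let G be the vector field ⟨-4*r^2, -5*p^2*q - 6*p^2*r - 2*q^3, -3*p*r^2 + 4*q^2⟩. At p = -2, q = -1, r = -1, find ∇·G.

∂G₁/∂p = 0
∂G₂/∂q = -5*p^2 - 6*q^2
∂G₃/∂r = -6*p*r
∇·G = -5*p^2 - 6*p*r - 6*q^2
At (-2, -1, -1): -38.

-38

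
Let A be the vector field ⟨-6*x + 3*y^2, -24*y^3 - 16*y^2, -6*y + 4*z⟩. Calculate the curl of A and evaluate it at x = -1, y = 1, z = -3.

(∇×A)₁ = ∂A₃/∂y − ∂A₂/∂z = -6
(∇×A)₂ = ∂A₁/∂z − ∂A₃/∂x = 0
(∇×A)₃ = ∂A₂/∂x − ∂A₁/∂y = -6*y
∇×A = (-6, 0, -6*y)
At (-1, 1, -3): (-6, 0, -6).

(-6, 0, -6)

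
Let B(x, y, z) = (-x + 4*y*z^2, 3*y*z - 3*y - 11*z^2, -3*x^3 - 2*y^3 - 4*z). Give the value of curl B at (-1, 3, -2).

(∇×B)₁ = ∂B₃/∂y − ∂B₂/∂z = -6*y^2 - 3*y + 22*z
(∇×B)₂ = ∂B₁/∂z − ∂B₃/∂x = 9*x^2 + 8*y*z
(∇×B)₃ = ∂B₂/∂x − ∂B₁/∂y = -4*z^2
∇×B = (-6*y^2 - 3*y + 22*z, 9*x^2 + 8*y*z, -4*z^2)
At (-1, 3, -2): (-107, -39, -16).

(-107, -39, -16)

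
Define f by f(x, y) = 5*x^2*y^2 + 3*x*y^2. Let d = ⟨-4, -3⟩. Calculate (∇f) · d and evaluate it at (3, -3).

∂f/∂x = 10*x*y^2 + 3*y^2
∂f/∂y = 10*x^2*y + 6*x*y
∇f at (3, -3) = (297, -324)
∇f · d = (297)(-4) + (-324)(-3) = -216

-216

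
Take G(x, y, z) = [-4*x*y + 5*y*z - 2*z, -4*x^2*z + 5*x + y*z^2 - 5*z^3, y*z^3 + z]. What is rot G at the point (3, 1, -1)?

(52, 3, 46)

(∇×G)₁ = ∂G₃/∂y − ∂G₂/∂z = 4*x^2 - 2*y*z + z^3 + 15*z^2
(∇×G)₂ = ∂G₁/∂z − ∂G₃/∂x = 5*y - 2
(∇×G)₃ = ∂G₂/∂x − ∂G₁/∂y = -8*x*z + 4*x - 5*z + 5
∇×G = (4*x^2 - 2*y*z + z^3 + 15*z^2, 5*y - 2, -8*x*z + 4*x - 5*z + 5)
At (3, 1, -1): (52, 3, 46).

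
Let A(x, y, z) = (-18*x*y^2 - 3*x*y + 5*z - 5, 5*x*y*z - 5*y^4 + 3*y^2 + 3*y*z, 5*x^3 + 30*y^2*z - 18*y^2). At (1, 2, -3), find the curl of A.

(-448, -10, 45)

(∇×A)₁ = ∂A₃/∂y − ∂A₂/∂z = -5*x*y + 60*y*z - 39*y
(∇×A)₂ = ∂A₁/∂z − ∂A₃/∂x = -15*x^2 + 5
(∇×A)₃ = ∂A₂/∂x − ∂A₁/∂y = 36*x*y + 3*x + 5*y*z
∇×A = (-5*x*y + 60*y*z - 39*y, -15*x^2 + 5, 36*x*y + 3*x + 5*y*z)
At (1, 2, -3): (-448, -10, 45).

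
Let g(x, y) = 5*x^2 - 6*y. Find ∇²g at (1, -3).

10

∂²g/∂x² = 10
∂²g/∂y² = 0
∇²g = 10
At (1, -3): 10.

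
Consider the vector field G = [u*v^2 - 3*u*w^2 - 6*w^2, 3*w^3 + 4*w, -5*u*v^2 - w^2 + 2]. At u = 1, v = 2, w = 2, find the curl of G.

(-60, -16, -4)

(∇×G)₁ = ∂G₃/∂v − ∂G₂/∂w = -10*u*v - 9*w^2 - 4
(∇×G)₂ = ∂G₁/∂w − ∂G₃/∂u = -6*u*w + 5*v^2 - 12*w
(∇×G)₃ = ∂G₂/∂u − ∂G₁/∂v = -2*u*v
∇×G = (-10*u*v - 9*w^2 - 4, -6*u*w + 5*v^2 - 12*w, -2*u*v)
At (1, 2, 2): (-60, -16, -4).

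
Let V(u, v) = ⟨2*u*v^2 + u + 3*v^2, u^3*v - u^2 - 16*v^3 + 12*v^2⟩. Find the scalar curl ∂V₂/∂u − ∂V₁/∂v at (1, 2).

∂V₂/∂u = 3*u^2*v - 2*u
∂V₁/∂v = 4*u*v + 6*v
Scalar curl = 3*u^2*v - 4*u*v - 2*u - 6*v
At (1, 2): -16.

-16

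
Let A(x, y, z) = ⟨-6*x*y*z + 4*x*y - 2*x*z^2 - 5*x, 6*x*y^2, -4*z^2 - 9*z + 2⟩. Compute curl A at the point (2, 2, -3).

(0, 0, -20)

(∇×A)₁ = ∂A₃/∂y − ∂A₂/∂z = 0
(∇×A)₂ = ∂A₁/∂z − ∂A₃/∂x = -6*x*y - 4*x*z
(∇×A)₃ = ∂A₂/∂x − ∂A₁/∂y = 6*x*z - 4*x + 6*y^2
∇×A = (0, -6*x*y - 4*x*z, 6*x*z - 4*x + 6*y^2)
At (2, 2, -3): (0, 0, -20).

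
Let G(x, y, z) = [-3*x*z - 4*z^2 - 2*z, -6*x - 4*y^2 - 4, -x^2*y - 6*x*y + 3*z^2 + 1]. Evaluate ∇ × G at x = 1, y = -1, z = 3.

(∇×G)₁ = ∂G₃/∂y − ∂G₂/∂z = -x^2 - 6*x
(∇×G)₂ = ∂G₁/∂z − ∂G₃/∂x = 2*x*y - 3*x + 6*y - 8*z - 2
(∇×G)₃ = ∂G₂/∂x − ∂G₁/∂y = -6
∇×G = (-x^2 - 6*x, 2*x*y - 3*x + 6*y - 8*z - 2, -6)
At (1, -1, 3): (-7, -37, -6).

(-7, -37, -6)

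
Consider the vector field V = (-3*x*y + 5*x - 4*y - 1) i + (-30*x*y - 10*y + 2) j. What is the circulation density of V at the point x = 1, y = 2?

-53

∂V₂/∂x = -30*y
∂V₁/∂y = -3*x - 4
Scalar curl = 3*x - 30*y + 4
At (1, 2): -53.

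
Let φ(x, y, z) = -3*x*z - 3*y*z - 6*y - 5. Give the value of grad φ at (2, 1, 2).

∂φ/∂x = -3*z
∂φ/∂y = -3*z - 6
∂φ/∂z = -3*x - 3*y
∇φ = (-3*z, -3*z - 6, -3*x - 3*y)
At (2, 1, 2): (-6, -12, -9).

(-6, -12, -9)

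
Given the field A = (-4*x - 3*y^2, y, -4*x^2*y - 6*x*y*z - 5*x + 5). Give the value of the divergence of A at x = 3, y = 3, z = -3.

∂A₁/∂x = -4
∂A₂/∂y = 1
∂A₃/∂z = -6*x*y
∇·A = -6*x*y - 3
At (3, 3, -3): -57.

-57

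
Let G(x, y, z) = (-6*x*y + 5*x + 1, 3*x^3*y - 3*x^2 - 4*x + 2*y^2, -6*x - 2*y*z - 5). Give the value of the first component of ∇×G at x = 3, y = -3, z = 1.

(∇×G)_1 = ∂G₃/∂y − ∂G₂/∂z
= -2*z − (0)
= -2*z
At (3, -3, 1): -2.

-2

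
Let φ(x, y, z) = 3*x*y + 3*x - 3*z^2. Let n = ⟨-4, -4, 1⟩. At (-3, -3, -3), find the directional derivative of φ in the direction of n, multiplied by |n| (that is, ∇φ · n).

∂φ/∂x = 3*y + 3
∂φ/∂y = 3*x
∂φ/∂z = -6*z
∇φ at (-3, -3, -3) = (-6, -9, 18)
∇φ · n = (-6)(-4) + (-9)(-4) + (18)(1) = 78

78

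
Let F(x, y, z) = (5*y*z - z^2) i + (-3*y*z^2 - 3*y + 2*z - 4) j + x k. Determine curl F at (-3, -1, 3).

(-20, -12, -15)

(∇×F)₁ = ∂F₃/∂y − ∂F₂/∂z = 6*y*z - 2
(∇×F)₂ = ∂F₁/∂z − ∂F₃/∂x = 5*y - 2*z - 1
(∇×F)₃ = ∂F₂/∂x − ∂F₁/∂y = -5*z
∇×F = (6*y*z - 2, 5*y - 2*z - 1, -5*z)
At (-3, -1, 3): (-20, -12, -15).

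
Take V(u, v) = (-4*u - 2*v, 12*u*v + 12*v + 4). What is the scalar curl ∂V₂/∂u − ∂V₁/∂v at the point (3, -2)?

∂V₂/∂u = 12*v
∂V₁/∂v = -2
Scalar curl = 12*v + 2
At (3, -2): -22.

-22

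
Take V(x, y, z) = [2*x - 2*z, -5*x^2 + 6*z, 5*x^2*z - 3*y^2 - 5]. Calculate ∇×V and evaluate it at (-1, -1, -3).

(0, -32, 10)

(∇×V)₁ = ∂V₃/∂y − ∂V₂/∂z = -6*y - 6
(∇×V)₂ = ∂V₁/∂z − ∂V₃/∂x = -10*x*z - 2
(∇×V)₃ = ∂V₂/∂x − ∂V₁/∂y = -10*x
∇×V = (-6*y - 6, -10*x*z - 2, -10*x)
At (-1, -1, -3): (0, -32, 10).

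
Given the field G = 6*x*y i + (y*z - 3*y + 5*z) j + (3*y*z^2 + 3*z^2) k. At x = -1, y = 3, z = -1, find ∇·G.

∂G₁/∂x = 6*y
∂G₂/∂y = z - 3
∂G₃/∂z = 6*y*z + 6*z
∇·G = 6*y*z + 6*y + 7*z - 3
At (-1, 3, -1): -10.

-10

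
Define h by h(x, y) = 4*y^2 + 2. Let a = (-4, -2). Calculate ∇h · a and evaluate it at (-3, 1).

-16

∂h/∂x = 0
∂h/∂y = 8*y
∇h at (-3, 1) = (0, 8)
∇h · a = (0)(-4) + (8)(-2) = -16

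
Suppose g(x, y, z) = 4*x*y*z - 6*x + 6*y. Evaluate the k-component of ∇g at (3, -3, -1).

(∇g)_3 = ∂g/∂z = 4*x*y
At (3, -3, -1): -36.

-36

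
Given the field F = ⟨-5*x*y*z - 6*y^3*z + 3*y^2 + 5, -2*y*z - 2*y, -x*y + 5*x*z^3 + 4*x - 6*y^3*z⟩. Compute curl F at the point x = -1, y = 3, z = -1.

(169, -143, -175)

(∇×F)₁ = ∂F₃/∂y − ∂F₂/∂z = -x - 18*y^2*z + 2*y
(∇×F)₂ = ∂F₁/∂z − ∂F₃/∂x = -5*x*y - 6*y^3 + y - 5*z^3 - 4
(∇×F)₃ = ∂F₂/∂x − ∂F₁/∂y = 5*x*z + 18*y^2*z - 6*y
∇×F = (-x - 18*y^2*z + 2*y, -5*x*y - 6*y^3 + y - 5*z^3 - 4, 5*x*z + 18*y^2*z - 6*y)
At (-1, 3, -1): (169, -143, -175).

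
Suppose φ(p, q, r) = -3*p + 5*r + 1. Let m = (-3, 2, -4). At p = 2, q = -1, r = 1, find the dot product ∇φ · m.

∂φ/∂p = -3
∂φ/∂q = 0
∂φ/∂r = 5
∇φ at (2, -1, 1) = (-3, 0, 5)
∇φ · m = (-3)(-3) + (0)(2) + (5)(-4) = -11

-11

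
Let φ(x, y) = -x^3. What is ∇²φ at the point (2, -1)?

∂²φ/∂x² = -6*x
∂²φ/∂y² = 0
∇²φ = -6*x
At (2, -1): -12.

-12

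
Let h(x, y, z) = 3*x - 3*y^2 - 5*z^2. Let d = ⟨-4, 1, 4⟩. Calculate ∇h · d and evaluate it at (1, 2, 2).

-104

∂h/∂x = 3
∂h/∂y = -6*y
∂h/∂z = -10*z
∇h at (1, 2, 2) = (3, -12, -20)
∇h · d = (3)(-4) + (-12)(1) + (-20)(4) = -104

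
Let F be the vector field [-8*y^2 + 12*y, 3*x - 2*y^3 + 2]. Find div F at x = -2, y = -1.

∂F₁/∂x = 0
∂F₂/∂y = -6*y^2
∇·F = -6*y^2
At (-2, -1): -6.

-6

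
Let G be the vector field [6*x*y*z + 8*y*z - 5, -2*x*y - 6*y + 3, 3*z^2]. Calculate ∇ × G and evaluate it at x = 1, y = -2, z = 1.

(0, -28, -10)

(∇×G)₁ = ∂G₃/∂y − ∂G₂/∂z = 0
(∇×G)₂ = ∂G₁/∂z − ∂G₃/∂x = 6*x*y + 8*y
(∇×G)₃ = ∂G₂/∂x − ∂G₁/∂y = -6*x*z - 2*y - 8*z
∇×G = (0, 6*x*y + 8*y, -6*x*z - 2*y - 8*z)
At (1, -2, 1): (0, -28, -10).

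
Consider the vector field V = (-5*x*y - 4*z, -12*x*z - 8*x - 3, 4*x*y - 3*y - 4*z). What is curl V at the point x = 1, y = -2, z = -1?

(13, 4, 9)

(∇×V)₁ = ∂V₃/∂y − ∂V₂/∂z = 16*x - 3
(∇×V)₂ = ∂V₁/∂z − ∂V₃/∂x = -4*y - 4
(∇×V)₃ = ∂V₂/∂x − ∂V₁/∂y = 5*x - 12*z - 8
∇×V = (16*x - 3, -4*y - 4, 5*x - 12*z - 8)
At (1, -2, -1): (13, 4, 9).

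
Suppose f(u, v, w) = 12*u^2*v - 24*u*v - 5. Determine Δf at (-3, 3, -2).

72

∂²f/∂u² = 24*v
∂²f/∂v² = 0
∂²f/∂w² = 0
∇²f = 24*v
At (-3, 3, -2): 72.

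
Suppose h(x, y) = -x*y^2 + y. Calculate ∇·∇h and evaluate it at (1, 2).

-2

∂²h/∂x² = 0
∂²h/∂y² = -2*x
∇²h = -2*x
At (1, 2): -2.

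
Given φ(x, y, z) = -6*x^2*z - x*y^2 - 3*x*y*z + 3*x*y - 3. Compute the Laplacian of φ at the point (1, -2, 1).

-14

∂²φ/∂x² = -12*z
∂²φ/∂y² = -2*x
∂²φ/∂z² = 0
∇²φ = -2*x - 12*z
At (1, -2, 1): -14.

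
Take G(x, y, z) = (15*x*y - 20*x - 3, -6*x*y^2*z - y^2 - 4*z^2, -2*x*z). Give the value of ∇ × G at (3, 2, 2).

(88, 4, -93)

(∇×G)₁ = ∂G₃/∂y − ∂G₂/∂z = 6*x*y^2 + 8*z
(∇×G)₂ = ∂G₁/∂z − ∂G₃/∂x = 2*z
(∇×G)₃ = ∂G₂/∂x − ∂G₁/∂y = -15*x - 6*y^2*z
∇×G = (6*x*y^2 + 8*z, 2*z, -15*x - 6*y^2*z)
At (3, 2, 2): (88, 4, -93).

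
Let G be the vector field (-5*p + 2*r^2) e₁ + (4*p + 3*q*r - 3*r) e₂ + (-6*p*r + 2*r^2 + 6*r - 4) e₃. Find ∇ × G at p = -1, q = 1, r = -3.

(0, -30, 4)

(∇×G)₁ = ∂G₃/∂q − ∂G₂/∂r = -3*q + 3
(∇×G)₂ = ∂G₁/∂r − ∂G₃/∂p = 10*r
(∇×G)₃ = ∂G₂/∂p − ∂G₁/∂q = 4
∇×G = (-3*q + 3, 10*r, 4)
At (-1, 1, -3): (0, -30, 4).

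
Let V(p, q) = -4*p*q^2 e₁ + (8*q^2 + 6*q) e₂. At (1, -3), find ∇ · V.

-78

∂V₁/∂p = -4*q^2
∂V₂/∂q = 16*q + 6
∇·V = -4*q^2 + 16*q + 6
At (1, -3): -78.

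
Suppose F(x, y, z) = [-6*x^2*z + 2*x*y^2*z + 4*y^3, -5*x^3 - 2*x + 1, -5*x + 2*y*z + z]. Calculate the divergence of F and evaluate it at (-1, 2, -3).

∂F₁/∂x = -12*x*z + 2*y^2*z
∂F₂/∂y = 0
∂F₃/∂z = 2*y + 1
∇·F = -12*x*z + 2*y^2*z + 2*y + 1
At (-1, 2, -3): -55.

-55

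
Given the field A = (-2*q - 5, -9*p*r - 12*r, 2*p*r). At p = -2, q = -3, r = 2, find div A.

∂A₁/∂p = 0
∂A₂/∂q = 0
∂A₃/∂r = 2*p
∇·A = 2*p
At (-2, -3, 2): -4.

-4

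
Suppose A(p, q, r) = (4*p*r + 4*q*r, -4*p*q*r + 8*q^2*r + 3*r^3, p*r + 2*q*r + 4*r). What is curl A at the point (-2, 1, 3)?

(-91, -7, -24)

(∇×A)₁ = ∂A₃/∂q − ∂A₂/∂r = 4*p*q - 8*q^2 - 9*r^2 + 2*r
(∇×A)₂ = ∂A₁/∂r − ∂A₃/∂p = 4*p + 4*q - r
(∇×A)₃ = ∂A₂/∂p − ∂A₁/∂q = -4*q*r - 4*r
∇×A = (4*p*q - 8*q^2 - 9*r^2 + 2*r, 4*p + 4*q - r, -4*q*r - 4*r)
At (-2, 1, 3): (-91, -7, -24).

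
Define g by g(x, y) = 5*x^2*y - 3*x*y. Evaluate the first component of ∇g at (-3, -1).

(∇g)_1 = ∂g/∂x = 10*x*y - 3*y
At (-3, -1): 33.

33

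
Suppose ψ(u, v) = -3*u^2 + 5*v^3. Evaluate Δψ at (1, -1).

-36

∂²ψ/∂u² = -6
∂²ψ/∂v² = 30*v
∇²ψ = 30*v - 6
At (1, -1): -36.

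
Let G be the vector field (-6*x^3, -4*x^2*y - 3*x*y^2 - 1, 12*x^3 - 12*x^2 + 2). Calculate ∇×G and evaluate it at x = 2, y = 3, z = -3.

(0, -96, -75)

(∇×G)₁ = ∂G₃/∂y − ∂G₂/∂z = 0
(∇×G)₂ = ∂G₁/∂z − ∂G₃/∂x = -36*x^2 + 24*x
(∇×G)₃ = ∂G₂/∂x − ∂G₁/∂y = -8*x*y - 3*y^2
∇×G = (0, -36*x^2 + 24*x, -8*x*y - 3*y^2)
At (2, 3, -3): (0, -96, -75).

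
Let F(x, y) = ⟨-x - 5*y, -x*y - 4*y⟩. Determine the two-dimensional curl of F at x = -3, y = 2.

3

∂F₂/∂x = -y
∂F₁/∂y = -5
Scalar curl = -y + 5
At (-3, 2): 3.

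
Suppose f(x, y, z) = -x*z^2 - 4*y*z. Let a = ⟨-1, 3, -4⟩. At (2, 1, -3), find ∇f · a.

∂f/∂x = -z^2
∂f/∂y = -4*z
∂f/∂z = -2*x*z - 4*y
∇f at (2, 1, -3) = (-9, 12, 8)
∇f · a = (-9)(-1) + (12)(3) + (8)(-4) = 13

13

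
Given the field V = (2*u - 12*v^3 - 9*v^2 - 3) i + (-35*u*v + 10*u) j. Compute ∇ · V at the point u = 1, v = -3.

-33

∂V₁/∂u = 2
∂V₂/∂v = -35*u
∇·V = -35*u + 2
At (1, -3): -33.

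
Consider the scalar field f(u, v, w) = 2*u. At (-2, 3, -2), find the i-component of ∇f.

2

(∇f)_1 = ∂f/∂u = 2
At (-2, 3, -2): 2.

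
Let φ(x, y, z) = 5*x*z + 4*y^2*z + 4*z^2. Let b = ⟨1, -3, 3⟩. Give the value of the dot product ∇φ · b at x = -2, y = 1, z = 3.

∂φ/∂x = 5*z
∂φ/∂y = 8*y*z
∂φ/∂z = 5*x + 4*y^2 + 8*z
∇φ at (-2, 1, 3) = (15, 24, 18)
∇φ · b = (15)(1) + (24)(-3) + (18)(3) = -3

-3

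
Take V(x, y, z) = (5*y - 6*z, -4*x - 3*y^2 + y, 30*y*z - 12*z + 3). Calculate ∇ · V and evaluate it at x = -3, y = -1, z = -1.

-35

∂V₁/∂x = 0
∂V₂/∂y = -6*y + 1
∂V₃/∂z = 30*y - 12
∇·V = 24*y - 11
At (-3, -1, -1): -35.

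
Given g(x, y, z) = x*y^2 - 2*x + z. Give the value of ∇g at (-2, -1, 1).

∂g/∂x = y^2 - 2
∂g/∂y = 2*x*y
∂g/∂z = 1
∇g = (y^2 - 2, 2*x*y, 1)
At (-2, -1, 1): (-1, 4, 1).

(-1, 4, 1)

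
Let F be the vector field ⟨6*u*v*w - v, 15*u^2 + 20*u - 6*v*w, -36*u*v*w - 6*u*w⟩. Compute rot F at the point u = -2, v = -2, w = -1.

(∇×F)₁ = ∂F₃/∂v − ∂F₂/∂w = -36*u*w + 6*v
(∇×F)₂ = ∂F₁/∂w − ∂F₃/∂u = 6*u*v + 36*v*w + 6*w
(∇×F)₃ = ∂F₂/∂u − ∂F₁/∂v = -6*u*w + 30*u + 21
∇×F = (-36*u*w + 6*v, 6*u*v + 36*v*w + 6*w, -6*u*w + 30*u + 21)
At (-2, -2, -1): (-84, 90, -51).

(-84, 90, -51)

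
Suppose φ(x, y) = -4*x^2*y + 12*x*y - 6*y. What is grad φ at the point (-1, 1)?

(20, -22)

∂φ/∂x = -8*x*y + 12*y
∂φ/∂y = -4*x^2 + 12*x - 6
∇φ = (-8*x*y + 12*y, -4*x^2 + 12*x - 6)
At (-1, 1): (20, -22).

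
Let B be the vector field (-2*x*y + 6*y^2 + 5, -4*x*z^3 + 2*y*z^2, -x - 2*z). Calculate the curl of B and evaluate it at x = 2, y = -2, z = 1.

(32, 1, 24)

(∇×B)₁ = ∂B₃/∂y − ∂B₂/∂z = 12*x*z^2 - 4*y*z
(∇×B)₂ = ∂B₁/∂z − ∂B₃/∂x = 1
(∇×B)₃ = ∂B₂/∂x − ∂B₁/∂y = 2*x - 12*y - 4*z^3
∇×B = (12*x*z^2 - 4*y*z, 1, 2*x - 12*y - 4*z^3)
At (2, -2, 1): (32, 1, 24).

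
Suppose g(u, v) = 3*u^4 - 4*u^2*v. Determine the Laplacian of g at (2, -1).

∂²g/∂u² = 4*(9*u^2 - 2*v)
∂²g/∂v² = 0
∇²g = 36*u^2 - 8*v
At (2, -1): 152.

152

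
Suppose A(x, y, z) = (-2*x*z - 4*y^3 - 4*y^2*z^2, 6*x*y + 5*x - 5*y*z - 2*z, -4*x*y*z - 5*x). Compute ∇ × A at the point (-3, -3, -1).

(∇×A)₁ = ∂A₃/∂y − ∂A₂/∂z = -4*x*z + 5*y + 2
(∇×A)₂ = ∂A₁/∂z − ∂A₃/∂x = -2*x - 8*y^2*z + 4*y*z + 5
(∇×A)₃ = ∂A₂/∂x − ∂A₁/∂y = 12*y^2 + 8*y*z^2 + 6*y + 5
∇×A = (-4*x*z + 5*y + 2, -2*x - 8*y^2*z + 4*y*z + 5, 12*y^2 + 8*y*z^2 + 6*y + 5)
At (-3, -3, -1): (-25, 95, 71).

(-25, 95, 71)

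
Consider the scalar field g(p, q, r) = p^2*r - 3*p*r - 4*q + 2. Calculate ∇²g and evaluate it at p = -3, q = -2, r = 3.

6

∂²g/∂p² = 2*r
∂²g/∂q² = 0
∂²g/∂r² = 0
∇²g = 2*r
At (-3, -2, 3): 6.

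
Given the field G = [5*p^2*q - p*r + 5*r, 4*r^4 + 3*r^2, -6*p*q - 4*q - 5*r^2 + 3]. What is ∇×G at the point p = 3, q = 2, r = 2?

(∇×G)₁ = ∂G₃/∂q − ∂G₂/∂r = -6*p - 16*r^3 - 6*r - 4
(∇×G)₂ = ∂G₁/∂r − ∂G₃/∂p = -p + 6*q + 5
(∇×G)₃ = ∂G₂/∂p − ∂G₁/∂q = -5*p^2
∇×G = (-6*p - 16*r^3 - 6*r - 4, -p + 6*q + 5, -5*p^2)
At (3, 2, 2): (-162, 14, -45).

(-162, 14, -45)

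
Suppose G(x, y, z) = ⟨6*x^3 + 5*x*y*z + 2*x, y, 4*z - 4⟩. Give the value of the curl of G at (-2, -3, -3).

(∇×G)₁ = ∂G₃/∂y − ∂G₂/∂z = 0
(∇×G)₂ = ∂G₁/∂z − ∂G₃/∂x = 5*x*y
(∇×G)₃ = ∂G₂/∂x − ∂G₁/∂y = -5*x*z
∇×G = (0, 5*x*y, -5*x*z)
At (-2, -3, -3): (0, 30, -30).

(0, 30, -30)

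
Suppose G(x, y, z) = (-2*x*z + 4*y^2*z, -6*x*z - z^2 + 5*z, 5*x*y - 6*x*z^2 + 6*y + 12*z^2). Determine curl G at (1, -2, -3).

(∇×G)₁ = ∂G₃/∂y − ∂G₂/∂z = 11*x + 2*z + 1
(∇×G)₂ = ∂G₁/∂z − ∂G₃/∂x = -2*x + 4*y^2 - 5*y + 6*z^2
(∇×G)₃ = ∂G₂/∂x − ∂G₁/∂y = -8*y*z - 6*z
∇×G = (11*x + 2*z + 1, -2*x + 4*y^2 - 5*y + 6*z^2, -8*y*z - 6*z)
At (1, -2, -3): (6, 78, -30).

(6, 78, -30)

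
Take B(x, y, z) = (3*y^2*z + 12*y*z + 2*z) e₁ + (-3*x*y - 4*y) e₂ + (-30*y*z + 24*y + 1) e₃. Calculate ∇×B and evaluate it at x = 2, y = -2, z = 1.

(-6, -10, 6)

(∇×B)₁ = ∂B₃/∂y − ∂B₂/∂z = -30*z + 24
(∇×B)₂ = ∂B₁/∂z − ∂B₃/∂x = 3*y^2 + 12*y + 2
(∇×B)₃ = ∂B₂/∂x − ∂B₁/∂y = -6*y*z - 3*y - 12*z
∇×B = (-30*z + 24, 3*y^2 + 12*y + 2, -6*y*z - 3*y - 12*z)
At (2, -2, 1): (-6, -10, 6).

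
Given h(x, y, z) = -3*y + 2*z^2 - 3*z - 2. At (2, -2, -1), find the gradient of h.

(0, -3, -7)

∂h/∂x = 0
∂h/∂y = -3
∂h/∂z = 4*z - 3
∇h = (0, -3, 4*z - 3)
At (2, -2, -1): (0, -3, -7).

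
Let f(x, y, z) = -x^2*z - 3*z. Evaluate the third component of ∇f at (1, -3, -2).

-4

(∇f)_3 = ∂f/∂z = -x^2 - 3
At (1, -3, -2): -4.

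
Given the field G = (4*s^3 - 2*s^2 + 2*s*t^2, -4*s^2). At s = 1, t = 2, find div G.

16

∂G₁/∂s = 12*s^2 - 4*s + 2*t^2
∂G₂/∂t = 0
∇·G = 12*s^2 - 4*s + 2*t^2
At (1, 2): 16.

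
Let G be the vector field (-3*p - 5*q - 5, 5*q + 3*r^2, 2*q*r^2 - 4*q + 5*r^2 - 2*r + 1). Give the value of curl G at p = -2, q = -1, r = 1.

(∇×G)₁ = ∂G₃/∂q − ∂G₂/∂r = 2*r^2 - 6*r - 4
(∇×G)₂ = ∂G₁/∂r − ∂G₃/∂p = 0
(∇×G)₃ = ∂G₂/∂p − ∂G₁/∂q = 5
∇×G = (2*r^2 - 6*r - 4, 0, 5)
At (-2, -1, 1): (-8, 0, 5).

(-8, 0, 5)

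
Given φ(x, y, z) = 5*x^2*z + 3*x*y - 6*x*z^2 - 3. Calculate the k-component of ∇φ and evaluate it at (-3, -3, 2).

(∇φ)_3 = ∂φ/∂z = 5*x^2 - 12*x*z
At (-3, -3, 2): 117.

117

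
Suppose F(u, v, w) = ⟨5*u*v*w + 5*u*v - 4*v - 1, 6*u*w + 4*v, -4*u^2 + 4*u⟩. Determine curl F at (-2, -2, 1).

(∇×F)₁ = ∂F₃/∂v − ∂F₂/∂w = -6*u
(∇×F)₂ = ∂F₁/∂w − ∂F₃/∂u = 5*u*v + 8*u - 4
(∇×F)₃ = ∂F₂/∂u − ∂F₁/∂v = -5*u*w - 5*u + 6*w + 4
∇×F = (-6*u, 5*u*v + 8*u - 4, -5*u*w - 5*u + 6*w + 4)
At (-2, -2, 1): (12, 0, 30).

(12, 0, 30)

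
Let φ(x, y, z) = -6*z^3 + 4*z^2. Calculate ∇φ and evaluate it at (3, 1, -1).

(0, 0, -26)

∂φ/∂x = 0
∂φ/∂y = 0
∂φ/∂z = -18*z^2 + 8*z
∇φ = (0, 0, -18*z^2 + 8*z)
At (3, 1, -1): (0, 0, -26).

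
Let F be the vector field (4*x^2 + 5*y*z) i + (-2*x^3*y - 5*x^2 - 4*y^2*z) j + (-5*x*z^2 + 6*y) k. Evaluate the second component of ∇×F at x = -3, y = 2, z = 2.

30

(∇×F)_2 = ∂F₁/∂z − ∂F₃/∂x
= 5*y − (-5*z^2)
= 5*y + 5*z^2
At (-3, 2, 2): 30.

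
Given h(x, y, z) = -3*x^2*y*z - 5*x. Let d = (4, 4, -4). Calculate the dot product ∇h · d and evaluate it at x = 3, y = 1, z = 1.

∂h/∂x = -6*x*y*z - 5
∂h/∂y = -3*x^2*z
∂h/∂z = -3*x^2*y
∇h at (3, 1, 1) = (-23, -27, -27)
∇h · d = (-23)(4) + (-27)(4) + (-27)(-4) = -92

-92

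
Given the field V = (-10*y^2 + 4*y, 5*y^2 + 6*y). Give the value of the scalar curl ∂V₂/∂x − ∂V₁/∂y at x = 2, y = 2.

36

∂V₂/∂x = 0
∂V₁/∂y = -20*y + 4
Scalar curl = 20*y - 4
At (2, 2): 36.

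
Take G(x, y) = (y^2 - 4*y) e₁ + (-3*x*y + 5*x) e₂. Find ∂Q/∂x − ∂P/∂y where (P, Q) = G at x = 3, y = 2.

∂G₂/∂x = -3*y + 5
∂G₁/∂y = 2*y - 4
Scalar curl = -5*y + 9
At (3, 2): -1.

-1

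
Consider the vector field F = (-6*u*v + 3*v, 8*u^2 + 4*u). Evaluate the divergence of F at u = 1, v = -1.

∂F₁/∂u = -6*v
∂F₂/∂v = 0
∇·F = -6*v
At (1, -1): 6.

6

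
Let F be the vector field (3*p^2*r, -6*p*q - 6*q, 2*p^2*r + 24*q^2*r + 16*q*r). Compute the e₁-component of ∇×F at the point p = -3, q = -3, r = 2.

-256

(∇×F)_1 = ∂F₃/∂q − ∂F₂/∂r
= 48*q*r + 16*r − (0)
= 48*q*r + 16*r
At (-3, -3, 2): -256.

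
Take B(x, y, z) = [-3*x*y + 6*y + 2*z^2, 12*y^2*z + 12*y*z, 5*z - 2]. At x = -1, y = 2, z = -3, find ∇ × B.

(-72, -12, -9)

(∇×B)₁ = ∂B₃/∂y − ∂B₂/∂z = -12*y^2 - 12*y
(∇×B)₂ = ∂B₁/∂z − ∂B₃/∂x = 4*z
(∇×B)₃ = ∂B₂/∂x − ∂B₁/∂y = 3*x - 6
∇×B = (-12*y^2 - 12*y, 4*z, 3*x - 6)
At (-1, 2, -3): (-72, -12, -9).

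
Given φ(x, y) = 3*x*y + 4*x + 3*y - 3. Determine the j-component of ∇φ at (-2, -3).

-3

(∇φ)_2 = ∂φ/∂y = 3*x + 3
At (-2, -3): -3.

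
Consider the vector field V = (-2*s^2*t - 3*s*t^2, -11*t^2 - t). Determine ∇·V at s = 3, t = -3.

∂V₁/∂s = -4*s*t - 3*t^2
∂V₂/∂t = -22*t - 1
∇·V = -4*s*t - 3*t^2 - 22*t - 1
At (3, -3): 74.

74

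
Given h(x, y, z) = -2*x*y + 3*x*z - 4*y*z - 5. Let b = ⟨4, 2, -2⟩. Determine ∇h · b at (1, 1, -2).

-18

∂h/∂x = -2*y + 3*z
∂h/∂y = -2*x - 4*z
∂h/∂z = 3*x - 4*y
∇h at (1, 1, -2) = (-8, 6, -1)
∇h · b = (-8)(4) + (6)(2) + (-1)(-2) = -18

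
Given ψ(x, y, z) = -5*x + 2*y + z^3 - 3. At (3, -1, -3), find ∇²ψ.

-18

∂²ψ/∂x² = 0
∂²ψ/∂y² = 0
∂²ψ/∂z² = 6*z
∇²ψ = 6*z
At (3, -1, -3): -18.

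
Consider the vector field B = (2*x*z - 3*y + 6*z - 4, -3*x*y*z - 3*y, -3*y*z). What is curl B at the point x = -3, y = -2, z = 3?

(∇×B)₁ = ∂B₃/∂y − ∂B₂/∂z = 3*x*y - 3*z
(∇×B)₂ = ∂B₁/∂z − ∂B₃/∂x = 2*x + 6
(∇×B)₃ = ∂B₂/∂x − ∂B₁/∂y = -3*y*z + 3
∇×B = (3*x*y - 3*z, 2*x + 6, -3*y*z + 3)
At (-3, -2, 3): (9, 0, 21).

(9, 0, 21)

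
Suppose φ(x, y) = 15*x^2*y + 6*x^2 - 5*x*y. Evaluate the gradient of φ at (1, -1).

(-13, 10)

∂φ/∂x = 30*x*y + 12*x - 5*y
∂φ/∂y = 15*x^2 - 5*x
∇φ = (30*x*y + 12*x - 5*y, 15*x^2 - 5*x)
At (1, -1): (-13, 10).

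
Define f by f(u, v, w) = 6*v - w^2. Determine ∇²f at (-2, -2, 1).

∂²f/∂u² = 0
∂²f/∂v² = 0
∂²f/∂w² = -2
∇²f = -2
At (-2, -2, 1): -2.

-2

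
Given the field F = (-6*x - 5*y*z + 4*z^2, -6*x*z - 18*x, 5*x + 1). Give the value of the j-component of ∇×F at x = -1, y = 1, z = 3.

14

(∇×F)_2 = ∂F₁/∂z − ∂F₃/∂x
= -5*y + 8*z − (5)
= -5*y + 8*z - 5
At (-1, 1, 3): 14.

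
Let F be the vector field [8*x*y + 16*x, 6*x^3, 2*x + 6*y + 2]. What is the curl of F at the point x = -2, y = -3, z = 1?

(∇×F)₁ = ∂F₃/∂y − ∂F₂/∂z = 6
(∇×F)₂ = ∂F₁/∂z − ∂F₃/∂x = -2
(∇×F)₃ = ∂F₂/∂x − ∂F₁/∂y = 18*x^2 - 8*x
∇×F = (6, -2, 18*x^2 - 8*x)
At (-2, -3, 1): (6, -2, 88).

(6, -2, 88)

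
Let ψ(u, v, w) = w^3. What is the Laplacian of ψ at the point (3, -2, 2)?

12

∂²ψ/∂u² = 0
∂²ψ/∂v² = 0
∂²ψ/∂w² = 6*w
∇²ψ = 6*w
At (3, -2, 2): 12.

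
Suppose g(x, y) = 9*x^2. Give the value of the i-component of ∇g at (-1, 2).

-18

(∇g)_1 = ∂g/∂x = 18*x
At (-1, 2): -18.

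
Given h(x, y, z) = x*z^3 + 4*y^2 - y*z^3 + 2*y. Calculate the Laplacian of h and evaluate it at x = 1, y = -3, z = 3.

80

∂²h/∂x² = 0
∂²h/∂y² = 8
∂²h/∂z² = 6*z*(x - y)
∇²h = 6*x*z - 6*y*z + 8
At (1, -3, 3): 80.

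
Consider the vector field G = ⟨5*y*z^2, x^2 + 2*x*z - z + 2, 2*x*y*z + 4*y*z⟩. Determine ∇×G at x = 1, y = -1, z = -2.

(-13, 16, -22)

(∇×G)₁ = ∂G₃/∂y − ∂G₂/∂z = 2*x*z - 2*x + 4*z + 1
(∇×G)₂ = ∂G₁/∂z − ∂G₃/∂x = 8*y*z
(∇×G)₃ = ∂G₂/∂x − ∂G₁/∂y = 2*x - 5*z^2 + 2*z
∇×G = (2*x*z - 2*x + 4*z + 1, 8*y*z, 2*x - 5*z^2 + 2*z)
At (1, -1, -2): (-13, 16, -22).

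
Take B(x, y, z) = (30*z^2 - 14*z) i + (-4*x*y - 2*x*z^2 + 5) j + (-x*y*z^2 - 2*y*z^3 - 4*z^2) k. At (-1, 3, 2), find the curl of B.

(∇×B)₁ = ∂B₃/∂y − ∂B₂/∂z = -x*z^2 + 4*x*z - 2*z^3
(∇×B)₂ = ∂B₁/∂z − ∂B₃/∂x = y*z^2 + 60*z - 14
(∇×B)₃ = ∂B₂/∂x − ∂B₁/∂y = -4*y - 2*z^2
∇×B = (-x*z^2 + 4*x*z - 2*z^3, y*z^2 + 60*z - 14, -4*y - 2*z^2)
At (-1, 3, 2): (-20, 118, -20).

(-20, 118, -20)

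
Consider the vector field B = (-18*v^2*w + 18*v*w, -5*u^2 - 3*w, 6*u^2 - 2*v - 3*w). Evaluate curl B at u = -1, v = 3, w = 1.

(∇×B)₁ = ∂B₃/∂v − ∂B₂/∂w = 1
(∇×B)₂ = ∂B₁/∂w − ∂B₃/∂u = -12*u - 18*v^2 + 18*v
(∇×B)₃ = ∂B₂/∂u − ∂B₁/∂v = -10*u + 36*v*w - 18*w
∇×B = (1, -12*u - 18*v^2 + 18*v, -10*u + 36*v*w - 18*w)
At (-1, 3, 1): (1, -96, 100).

(1, -96, 100)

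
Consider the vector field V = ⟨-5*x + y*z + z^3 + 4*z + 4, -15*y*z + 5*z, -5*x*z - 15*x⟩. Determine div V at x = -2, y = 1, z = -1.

∂V₁/∂x = -5
∂V₂/∂y = -15*z
∂V₃/∂z = -5*x
∇·V = -5*x - 15*z - 5
At (-2, 1, -1): 20.

20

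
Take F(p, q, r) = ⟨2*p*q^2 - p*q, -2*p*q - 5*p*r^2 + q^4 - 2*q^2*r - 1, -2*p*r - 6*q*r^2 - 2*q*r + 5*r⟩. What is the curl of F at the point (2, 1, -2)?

(-58, -4, -28)

(∇×F)₁ = ∂F₃/∂q − ∂F₂/∂r = 10*p*r + 2*q^2 - 6*r^2 - 2*r
(∇×F)₂ = ∂F₁/∂r − ∂F₃/∂p = 2*r
(∇×F)₃ = ∂F₂/∂p − ∂F₁/∂q = -4*p*q + p - 2*q - 5*r^2
∇×F = (10*p*r + 2*q^2 - 6*r^2 - 2*r, 2*r, -4*p*q + p - 2*q - 5*r^2)
At (2, 1, -2): (-58, -4, -28).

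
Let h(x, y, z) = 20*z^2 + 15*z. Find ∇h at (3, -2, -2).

(0, 0, -65)

∂h/∂x = 0
∂h/∂y = 0
∂h/∂z = 40*z + 15
∇h = (0, 0, 40*z + 15)
At (3, -2, -2): (0, 0, -65).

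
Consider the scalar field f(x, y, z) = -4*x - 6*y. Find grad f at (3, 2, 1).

(-4, -6, 0)

∂f/∂x = -4
∂f/∂y = -6
∂f/∂z = 0
∇f = (-4, -6, 0)
At (3, 2, 1): (-4, -6, 0).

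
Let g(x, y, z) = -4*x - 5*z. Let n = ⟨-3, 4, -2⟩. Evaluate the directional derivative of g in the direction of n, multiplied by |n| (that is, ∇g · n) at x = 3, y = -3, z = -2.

22

∂g/∂x = -4
∂g/∂y = 0
∂g/∂z = -5
∇g at (3, -3, -2) = (-4, 0, -5)
∇g · n = (-4)(-3) + (0)(4) + (-5)(-2) = 22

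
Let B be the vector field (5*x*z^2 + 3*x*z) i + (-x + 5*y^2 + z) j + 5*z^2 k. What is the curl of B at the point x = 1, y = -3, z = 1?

(∇×B)₁ = ∂B₃/∂y − ∂B₂/∂z = -1
(∇×B)₂ = ∂B₁/∂z − ∂B₃/∂x = 10*x*z + 3*x
(∇×B)₃ = ∂B₂/∂x − ∂B₁/∂y = -1
∇×B = (-1, 10*x*z + 3*x, -1)
At (1, -3, 1): (-1, 13, -1).

(-1, 13, -1)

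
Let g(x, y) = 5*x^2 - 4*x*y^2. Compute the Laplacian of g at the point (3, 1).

∂²g/∂x² = 10
∂²g/∂y² = -8*x
∇²g = -8*x + 10
At (3, 1): -14.

-14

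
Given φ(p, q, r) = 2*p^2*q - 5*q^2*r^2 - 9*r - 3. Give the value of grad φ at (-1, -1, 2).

(4, 42, -29)

∂φ/∂p = 4*p*q
∂φ/∂q = 2*p^2 - 10*q*r^2
∂φ/∂r = -10*q^2*r - 9
∇φ = (4*p*q, 2*p^2 - 10*q*r^2, -10*q^2*r - 9)
At (-1, -1, 2): (4, 42, -29).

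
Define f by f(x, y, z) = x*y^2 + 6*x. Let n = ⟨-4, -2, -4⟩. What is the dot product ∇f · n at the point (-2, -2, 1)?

-56

∂f/∂x = y^2 + 6
∂f/∂y = 2*x*y
∂f/∂z = 0
∇f at (-2, -2, 1) = (10, 8, 0)
∇f · n = (10)(-4) + (8)(-2) + (0)(-4) = -56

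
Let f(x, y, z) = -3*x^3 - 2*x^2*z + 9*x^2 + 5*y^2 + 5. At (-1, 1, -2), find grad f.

∂f/∂x = -9*x^2 - 4*x*z + 18*x
∂f/∂y = 10*y
∂f/∂z = -2*x^2
∇f = (-9*x^2 - 4*x*z + 18*x, 10*y, -2*x^2)
At (-1, 1, -2): (-35, 10, -2).

(-35, 10, -2)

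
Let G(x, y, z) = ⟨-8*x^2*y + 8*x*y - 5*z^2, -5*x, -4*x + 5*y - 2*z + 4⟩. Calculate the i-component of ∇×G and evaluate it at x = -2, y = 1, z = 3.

(∇×G)_1 = ∂G₃/∂y − ∂G₂/∂z
= 5 − (0)
= 5
At (-2, 1, 3): 5.

5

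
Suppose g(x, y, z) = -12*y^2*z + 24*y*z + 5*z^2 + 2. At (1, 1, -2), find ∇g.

∂g/∂x = 0
∂g/∂y = -24*y*z + 24*z
∂g/∂z = -12*y^2 + 24*y + 10*z
∇g = (0, -24*y*z + 24*z, -12*y^2 + 24*y + 10*z)
At (1, 1, -2): (0, 0, -8).

(0, 0, -8)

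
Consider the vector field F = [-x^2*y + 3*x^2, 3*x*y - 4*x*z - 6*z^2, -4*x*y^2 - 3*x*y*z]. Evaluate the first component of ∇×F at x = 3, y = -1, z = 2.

42

(∇×F)_1 = ∂F₃/∂y − ∂F₂/∂z
= -8*x*y - 3*x*z − (-4*x - 12*z)
= -8*x*y - 3*x*z + 4*x + 12*z
At (3, -1, 2): 42.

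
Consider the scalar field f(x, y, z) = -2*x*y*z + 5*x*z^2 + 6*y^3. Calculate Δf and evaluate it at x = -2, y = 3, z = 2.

∂²f/∂x² = 0
∂²f/∂y² = 36*y
∂²f/∂z² = 10*x
∇²f = 10*x + 36*y
At (-2, 3, 2): 88.

88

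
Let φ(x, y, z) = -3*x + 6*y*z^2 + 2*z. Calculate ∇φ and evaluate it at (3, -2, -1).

∂φ/∂x = -3
∂φ/∂y = 6*z^2
∂φ/∂z = 12*y*z + 2
∇φ = (-3, 6*z^2, 12*y*z + 2)
At (3, -2, -1): (-3, 6, 26).

(-3, 6, 26)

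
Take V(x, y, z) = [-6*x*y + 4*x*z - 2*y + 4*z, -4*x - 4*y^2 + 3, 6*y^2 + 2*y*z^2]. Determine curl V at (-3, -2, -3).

(-6, -8, -20)

(∇×V)₁ = ∂V₃/∂y − ∂V₂/∂z = 12*y + 2*z^2
(∇×V)₂ = ∂V₁/∂z − ∂V₃/∂x = 4*x + 4
(∇×V)₃ = ∂V₂/∂x − ∂V₁/∂y = 6*x - 2
∇×V = (12*y + 2*z^2, 4*x + 4, 6*x - 2)
At (-3, -2, -3): (-6, -8, -20).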